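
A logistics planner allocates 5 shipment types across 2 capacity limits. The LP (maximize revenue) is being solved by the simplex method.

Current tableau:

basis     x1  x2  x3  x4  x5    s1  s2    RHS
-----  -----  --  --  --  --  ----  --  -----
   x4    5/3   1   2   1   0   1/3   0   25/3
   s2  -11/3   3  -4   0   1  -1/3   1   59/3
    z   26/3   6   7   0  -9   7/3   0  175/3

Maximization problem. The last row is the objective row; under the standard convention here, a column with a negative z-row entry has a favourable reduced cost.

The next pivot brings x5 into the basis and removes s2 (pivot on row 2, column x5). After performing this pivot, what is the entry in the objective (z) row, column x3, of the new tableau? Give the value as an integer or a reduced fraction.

-29

Pivot element is row 2, column x5: 1.
Normalize row 2: new (row 2, x3) = (-4)/1 = -4.
z-row ← z-row − (-9)·(new row 2): 7 − (-9)·(-4) = -29.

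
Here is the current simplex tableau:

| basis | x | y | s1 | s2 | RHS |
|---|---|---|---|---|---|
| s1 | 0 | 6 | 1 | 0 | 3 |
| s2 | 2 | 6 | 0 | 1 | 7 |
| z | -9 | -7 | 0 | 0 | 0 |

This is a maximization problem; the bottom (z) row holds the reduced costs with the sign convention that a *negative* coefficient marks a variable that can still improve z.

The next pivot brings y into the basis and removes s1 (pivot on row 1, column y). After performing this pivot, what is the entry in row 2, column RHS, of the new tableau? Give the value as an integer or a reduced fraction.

4

Pivot element is row 1, column y: 6.
Normalize row 1: new (row 1, RHS) = 3/6 = 1/2.
row 2 ← row 2 − 6·(new row 1): 7 − 6·(1/2) = 4.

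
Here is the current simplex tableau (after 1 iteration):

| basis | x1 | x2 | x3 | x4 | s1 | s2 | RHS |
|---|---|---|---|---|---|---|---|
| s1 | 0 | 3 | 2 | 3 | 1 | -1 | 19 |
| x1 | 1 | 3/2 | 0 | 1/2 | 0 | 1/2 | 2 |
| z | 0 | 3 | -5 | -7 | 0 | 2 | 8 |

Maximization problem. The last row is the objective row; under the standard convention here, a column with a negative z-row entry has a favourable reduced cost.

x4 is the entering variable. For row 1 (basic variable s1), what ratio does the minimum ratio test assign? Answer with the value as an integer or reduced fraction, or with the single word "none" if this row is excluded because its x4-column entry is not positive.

19/3

Ratio = RHS / (x4 entry) = 19 / 3 = 19/3.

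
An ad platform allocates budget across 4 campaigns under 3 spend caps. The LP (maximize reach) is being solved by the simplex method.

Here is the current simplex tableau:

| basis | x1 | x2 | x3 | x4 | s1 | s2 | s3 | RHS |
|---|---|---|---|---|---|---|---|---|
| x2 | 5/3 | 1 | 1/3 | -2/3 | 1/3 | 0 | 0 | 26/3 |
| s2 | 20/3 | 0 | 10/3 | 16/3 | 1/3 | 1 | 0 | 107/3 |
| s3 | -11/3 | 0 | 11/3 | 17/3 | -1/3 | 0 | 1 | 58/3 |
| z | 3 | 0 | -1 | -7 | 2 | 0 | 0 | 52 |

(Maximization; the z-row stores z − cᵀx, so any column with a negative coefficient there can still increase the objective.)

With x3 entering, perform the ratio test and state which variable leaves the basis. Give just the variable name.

Ratios: row 1 (x2): (26/3)/(1/3) = 26; row 2 (s2): (107/3)/(10/3) = 107/10; row 3 (s3): (58/3)/(11/3) = 58/11.
Minimum ratio 58/11 is in the s3 row, so s3 leaves.

s3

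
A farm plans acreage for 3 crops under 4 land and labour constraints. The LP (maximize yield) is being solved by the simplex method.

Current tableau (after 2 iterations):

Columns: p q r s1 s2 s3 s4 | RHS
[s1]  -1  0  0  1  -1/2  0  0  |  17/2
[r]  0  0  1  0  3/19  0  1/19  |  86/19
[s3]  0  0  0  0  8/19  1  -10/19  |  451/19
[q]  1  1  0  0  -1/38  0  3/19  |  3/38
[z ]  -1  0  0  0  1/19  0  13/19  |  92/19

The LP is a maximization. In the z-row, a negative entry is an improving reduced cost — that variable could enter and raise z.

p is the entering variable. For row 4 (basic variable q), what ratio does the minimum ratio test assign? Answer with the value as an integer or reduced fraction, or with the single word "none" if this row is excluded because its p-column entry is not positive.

Ratio = RHS / (p entry) = (3/38) / 1 = 3/38.

3/38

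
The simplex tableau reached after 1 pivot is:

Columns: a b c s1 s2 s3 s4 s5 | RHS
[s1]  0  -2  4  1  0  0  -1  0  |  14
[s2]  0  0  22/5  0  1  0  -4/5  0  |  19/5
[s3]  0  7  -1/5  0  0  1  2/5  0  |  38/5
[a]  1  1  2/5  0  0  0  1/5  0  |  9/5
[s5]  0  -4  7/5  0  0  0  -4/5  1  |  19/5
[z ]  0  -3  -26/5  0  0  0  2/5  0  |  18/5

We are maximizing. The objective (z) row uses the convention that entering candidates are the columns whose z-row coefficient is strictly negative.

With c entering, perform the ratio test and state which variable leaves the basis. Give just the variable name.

Ratios: row 1 (s1): 14/4 = 7/2; row 2 (s2): (19/5)/(22/5) = 19/22; row 3 (s3): entry -1/5 ≤ 0, skip; row 4 (a): (9/5)/(2/5) = 9/2; row 5 (s5): (19/5)/(7/5) = 19/7.
Minimum ratio 19/22 is in the s2 row, so s2 leaves.

s2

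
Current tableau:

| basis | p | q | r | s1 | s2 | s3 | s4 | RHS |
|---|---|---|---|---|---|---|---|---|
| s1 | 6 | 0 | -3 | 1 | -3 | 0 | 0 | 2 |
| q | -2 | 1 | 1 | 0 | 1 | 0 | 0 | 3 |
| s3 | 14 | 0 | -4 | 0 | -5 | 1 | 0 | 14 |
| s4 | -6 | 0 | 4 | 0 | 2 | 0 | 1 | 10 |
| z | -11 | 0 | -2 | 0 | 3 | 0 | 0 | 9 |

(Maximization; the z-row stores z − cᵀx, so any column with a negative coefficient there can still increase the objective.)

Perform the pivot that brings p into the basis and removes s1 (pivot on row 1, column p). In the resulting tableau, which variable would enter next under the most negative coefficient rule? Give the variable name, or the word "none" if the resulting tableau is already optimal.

r

Pivot element 6. New z-row = old z-row − (-11)·(row 1/6).
Updated z-row coefficients: p: 0, q: 0, r: -15/2, s1: 11/6, s2: -5/2, s3: 0, s4: 0.
The most negative is -15/2 in column r, so r would enter next.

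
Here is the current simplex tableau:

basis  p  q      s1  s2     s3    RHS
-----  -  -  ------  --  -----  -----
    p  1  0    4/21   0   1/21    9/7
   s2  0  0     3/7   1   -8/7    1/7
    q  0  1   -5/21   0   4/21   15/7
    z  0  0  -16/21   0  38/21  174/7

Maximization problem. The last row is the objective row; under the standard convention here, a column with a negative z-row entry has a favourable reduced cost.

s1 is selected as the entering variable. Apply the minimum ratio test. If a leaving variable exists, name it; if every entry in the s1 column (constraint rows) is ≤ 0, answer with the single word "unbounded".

Ratios: row 1 (p): (9/7)/(4/21) = 27/4; row 2 (s2): (1/7)/(3/7) = 1/3; row 3 (q): entry -5/21 ≤ 0, skip.
Minimum ratio is in the s2 row, so s2 leaves.

s2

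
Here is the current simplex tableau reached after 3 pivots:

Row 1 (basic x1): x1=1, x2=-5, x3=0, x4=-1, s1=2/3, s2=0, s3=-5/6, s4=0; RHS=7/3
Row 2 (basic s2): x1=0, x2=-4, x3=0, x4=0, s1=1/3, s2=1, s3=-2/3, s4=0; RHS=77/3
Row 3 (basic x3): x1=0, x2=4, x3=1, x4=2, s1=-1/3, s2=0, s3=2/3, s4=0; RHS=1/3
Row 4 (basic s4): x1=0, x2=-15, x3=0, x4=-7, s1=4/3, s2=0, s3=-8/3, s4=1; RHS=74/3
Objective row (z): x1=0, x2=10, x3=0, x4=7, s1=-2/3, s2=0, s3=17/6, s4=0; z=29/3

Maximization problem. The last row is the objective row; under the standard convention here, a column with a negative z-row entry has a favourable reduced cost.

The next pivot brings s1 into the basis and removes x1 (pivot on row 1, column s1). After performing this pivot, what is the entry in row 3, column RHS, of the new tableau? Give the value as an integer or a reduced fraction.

3/2

Pivot element is row 1, column s1: 2/3.
Normalize row 1: new (row 1, RHS) = (7/3)/(2/3) = 7/2.
row 3 ← row 3 − (-1/3)·(new row 1): 1/3 − (-1/3)·(7/2) = 3/2.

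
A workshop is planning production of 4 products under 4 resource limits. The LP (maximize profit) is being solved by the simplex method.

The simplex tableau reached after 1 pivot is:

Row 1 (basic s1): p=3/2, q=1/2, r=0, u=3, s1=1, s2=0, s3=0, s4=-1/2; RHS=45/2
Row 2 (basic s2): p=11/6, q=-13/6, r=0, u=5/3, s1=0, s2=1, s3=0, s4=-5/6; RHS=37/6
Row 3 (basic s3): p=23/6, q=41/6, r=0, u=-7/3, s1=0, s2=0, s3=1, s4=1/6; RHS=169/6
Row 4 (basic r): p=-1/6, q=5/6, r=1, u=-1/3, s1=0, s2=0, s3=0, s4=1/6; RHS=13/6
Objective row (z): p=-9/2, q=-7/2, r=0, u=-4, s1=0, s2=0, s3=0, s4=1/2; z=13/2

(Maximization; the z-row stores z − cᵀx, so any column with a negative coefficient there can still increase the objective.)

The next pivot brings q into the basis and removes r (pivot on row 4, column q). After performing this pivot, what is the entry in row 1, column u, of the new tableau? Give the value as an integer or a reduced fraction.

Pivot element is row 4, column q: 5/6.
Normalize row 4: new (row 4, u) = (-1/3)/(5/6) = -2/5.
row 1 ← row 1 − (1/2)·(new row 4): 3 − (1/2)·(-2/5) = 16/5.

16/5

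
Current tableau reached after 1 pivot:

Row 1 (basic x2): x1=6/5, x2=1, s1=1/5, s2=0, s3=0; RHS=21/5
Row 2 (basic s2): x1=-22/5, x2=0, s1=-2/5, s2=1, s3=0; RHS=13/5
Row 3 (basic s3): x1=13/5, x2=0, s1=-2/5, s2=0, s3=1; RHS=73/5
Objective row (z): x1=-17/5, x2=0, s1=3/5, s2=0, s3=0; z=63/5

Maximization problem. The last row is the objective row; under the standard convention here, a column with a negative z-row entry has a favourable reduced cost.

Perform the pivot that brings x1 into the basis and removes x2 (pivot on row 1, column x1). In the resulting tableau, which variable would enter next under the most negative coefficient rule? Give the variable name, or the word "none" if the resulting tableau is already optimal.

Pivot element 6/5. New z-row = old z-row − (-17/5)·(row 1/(6/5)).
Updated z-row coefficients: x1: 0, x2: 17/6, s1: 7/6, s2: 0, s3: 0.
No coefficient is strictly negative; the tableau after this pivot is optimal.

none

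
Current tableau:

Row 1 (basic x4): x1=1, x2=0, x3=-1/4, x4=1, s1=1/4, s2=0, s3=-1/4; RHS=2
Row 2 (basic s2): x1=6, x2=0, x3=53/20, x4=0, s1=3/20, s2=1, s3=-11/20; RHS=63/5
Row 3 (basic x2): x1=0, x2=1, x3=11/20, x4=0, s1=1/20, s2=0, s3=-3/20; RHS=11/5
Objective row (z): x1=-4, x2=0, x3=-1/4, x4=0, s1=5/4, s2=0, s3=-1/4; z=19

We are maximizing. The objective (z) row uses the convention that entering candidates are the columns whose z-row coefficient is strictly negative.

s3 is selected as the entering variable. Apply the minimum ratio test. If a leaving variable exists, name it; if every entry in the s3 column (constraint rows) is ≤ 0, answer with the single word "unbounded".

unbounded

s3-column entries: row 1: -1/4, row 2: -11/20, row 3: -3/20. All ≤ 0, so s3 can increase without bound; the LP is unbounded in this direction.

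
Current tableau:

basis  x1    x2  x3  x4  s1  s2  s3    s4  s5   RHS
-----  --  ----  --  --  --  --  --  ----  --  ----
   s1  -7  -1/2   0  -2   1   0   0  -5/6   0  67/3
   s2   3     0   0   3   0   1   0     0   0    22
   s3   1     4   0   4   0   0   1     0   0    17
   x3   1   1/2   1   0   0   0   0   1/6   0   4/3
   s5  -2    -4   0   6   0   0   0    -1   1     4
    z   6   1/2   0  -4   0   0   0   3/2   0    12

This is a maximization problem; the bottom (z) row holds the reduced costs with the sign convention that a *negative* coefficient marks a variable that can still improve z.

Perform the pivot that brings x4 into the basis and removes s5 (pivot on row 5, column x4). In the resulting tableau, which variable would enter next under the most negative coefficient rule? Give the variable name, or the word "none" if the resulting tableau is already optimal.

Pivot element 6. New z-row = old z-row − (-4)·(row 5/6).
Updated z-row coefficients: x1: 14/3, x2: -13/6, x3: 0, x4: 0, s1: 0, s2: 0, s3: 0, s4: 5/6, s5: 2/3.
The most negative is -13/6 in column x2, so x2 would enter next.

x2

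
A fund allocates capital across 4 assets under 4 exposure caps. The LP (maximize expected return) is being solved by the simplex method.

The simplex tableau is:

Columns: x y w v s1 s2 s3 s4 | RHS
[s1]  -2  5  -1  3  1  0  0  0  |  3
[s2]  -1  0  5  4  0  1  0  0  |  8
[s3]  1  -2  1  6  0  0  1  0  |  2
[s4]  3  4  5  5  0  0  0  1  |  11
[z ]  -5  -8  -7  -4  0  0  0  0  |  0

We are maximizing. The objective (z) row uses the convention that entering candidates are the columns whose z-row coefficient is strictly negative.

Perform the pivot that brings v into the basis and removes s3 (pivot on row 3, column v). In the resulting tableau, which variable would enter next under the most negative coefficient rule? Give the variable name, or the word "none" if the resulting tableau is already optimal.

Pivot element 6. New z-row = old z-row − (-4)·(row 3/6).
Updated z-row coefficients: x: -13/3, y: -28/3, w: -19/3, v: 0, s1: 0, s2: 0, s3: 2/3, s4: 0.
The most negative is -28/3 in column y, so y would enter next.

y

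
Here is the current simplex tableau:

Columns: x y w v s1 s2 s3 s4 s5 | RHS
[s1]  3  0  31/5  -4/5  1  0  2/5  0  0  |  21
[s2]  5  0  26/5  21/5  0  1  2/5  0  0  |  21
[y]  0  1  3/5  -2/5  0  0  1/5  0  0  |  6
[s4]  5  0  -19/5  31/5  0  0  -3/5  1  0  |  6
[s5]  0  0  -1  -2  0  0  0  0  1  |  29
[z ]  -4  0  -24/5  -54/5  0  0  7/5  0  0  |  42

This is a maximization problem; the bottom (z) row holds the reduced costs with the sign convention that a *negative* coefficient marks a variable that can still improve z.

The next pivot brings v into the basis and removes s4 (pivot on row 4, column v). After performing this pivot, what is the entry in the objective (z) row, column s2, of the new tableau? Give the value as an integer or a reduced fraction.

0

Pivot element is row 4, column v: 31/5.
Normalize row 4: new (row 4, s2) = 0/(31/5) = 0.
z-row ← z-row − (-54/5)·(new row 4): 0 − (-54/5)·0 = 0.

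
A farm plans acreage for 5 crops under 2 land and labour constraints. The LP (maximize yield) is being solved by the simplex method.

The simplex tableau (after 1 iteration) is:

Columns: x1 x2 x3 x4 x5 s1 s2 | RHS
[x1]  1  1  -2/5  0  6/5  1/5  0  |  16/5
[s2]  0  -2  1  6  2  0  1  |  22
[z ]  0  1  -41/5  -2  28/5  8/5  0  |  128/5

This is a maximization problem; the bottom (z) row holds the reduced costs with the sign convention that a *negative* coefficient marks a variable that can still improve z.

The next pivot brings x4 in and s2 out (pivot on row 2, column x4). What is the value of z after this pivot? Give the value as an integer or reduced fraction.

494/15

Minimum ratio for x4: 22/6 = 11/3.
z changes by −(z-row coeff of x4)·ratio = −(-2)·(11/3) = 22/3.
New z = 128/5 + (22/3) = 494/15.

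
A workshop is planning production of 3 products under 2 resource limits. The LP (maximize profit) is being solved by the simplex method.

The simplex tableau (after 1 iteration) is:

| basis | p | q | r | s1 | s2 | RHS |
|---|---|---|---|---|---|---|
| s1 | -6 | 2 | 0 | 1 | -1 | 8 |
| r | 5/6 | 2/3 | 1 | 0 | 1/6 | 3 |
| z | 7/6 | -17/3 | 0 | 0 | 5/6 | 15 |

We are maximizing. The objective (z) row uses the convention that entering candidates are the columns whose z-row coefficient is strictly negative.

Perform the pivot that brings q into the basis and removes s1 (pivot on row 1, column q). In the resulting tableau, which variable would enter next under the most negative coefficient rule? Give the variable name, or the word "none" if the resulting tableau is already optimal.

Pivot element 2. New z-row = old z-row − (-17/3)·(row 1/2).
Updated z-row coefficients: p: -95/6, q: 0, r: 0, s1: 17/6, s2: -2.
The most negative is -95/6 in column p, so p would enter next.

p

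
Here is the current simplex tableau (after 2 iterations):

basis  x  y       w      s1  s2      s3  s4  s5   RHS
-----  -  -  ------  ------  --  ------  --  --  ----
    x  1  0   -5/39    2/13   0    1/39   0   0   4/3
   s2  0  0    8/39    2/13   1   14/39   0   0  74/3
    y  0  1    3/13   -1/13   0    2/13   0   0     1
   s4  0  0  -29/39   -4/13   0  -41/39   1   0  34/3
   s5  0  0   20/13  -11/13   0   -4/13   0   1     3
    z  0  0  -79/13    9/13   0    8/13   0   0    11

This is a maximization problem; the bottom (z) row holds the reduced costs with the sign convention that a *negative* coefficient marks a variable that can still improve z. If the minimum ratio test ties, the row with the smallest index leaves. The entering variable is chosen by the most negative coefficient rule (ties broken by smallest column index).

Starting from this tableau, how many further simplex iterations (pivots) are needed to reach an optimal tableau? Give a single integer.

3

pivot: w in, s5 out → z = 457/20
pivot: s1 in, y out → z = 52
pivot: s5 in, x out → z = 60
No improving column remains; optimal.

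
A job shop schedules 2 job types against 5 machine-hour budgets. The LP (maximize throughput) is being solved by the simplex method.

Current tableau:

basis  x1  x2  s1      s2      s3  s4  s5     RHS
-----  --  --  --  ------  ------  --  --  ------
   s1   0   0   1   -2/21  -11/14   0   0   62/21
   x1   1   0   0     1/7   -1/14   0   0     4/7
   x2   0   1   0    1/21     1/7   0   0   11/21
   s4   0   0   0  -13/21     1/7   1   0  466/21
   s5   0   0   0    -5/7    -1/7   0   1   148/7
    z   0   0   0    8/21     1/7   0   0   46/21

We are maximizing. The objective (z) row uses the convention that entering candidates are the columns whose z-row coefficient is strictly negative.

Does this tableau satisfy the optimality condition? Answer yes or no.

No objective-row coefficient is strictly negative, so no entering variable exists; the tableau is optimal.

yes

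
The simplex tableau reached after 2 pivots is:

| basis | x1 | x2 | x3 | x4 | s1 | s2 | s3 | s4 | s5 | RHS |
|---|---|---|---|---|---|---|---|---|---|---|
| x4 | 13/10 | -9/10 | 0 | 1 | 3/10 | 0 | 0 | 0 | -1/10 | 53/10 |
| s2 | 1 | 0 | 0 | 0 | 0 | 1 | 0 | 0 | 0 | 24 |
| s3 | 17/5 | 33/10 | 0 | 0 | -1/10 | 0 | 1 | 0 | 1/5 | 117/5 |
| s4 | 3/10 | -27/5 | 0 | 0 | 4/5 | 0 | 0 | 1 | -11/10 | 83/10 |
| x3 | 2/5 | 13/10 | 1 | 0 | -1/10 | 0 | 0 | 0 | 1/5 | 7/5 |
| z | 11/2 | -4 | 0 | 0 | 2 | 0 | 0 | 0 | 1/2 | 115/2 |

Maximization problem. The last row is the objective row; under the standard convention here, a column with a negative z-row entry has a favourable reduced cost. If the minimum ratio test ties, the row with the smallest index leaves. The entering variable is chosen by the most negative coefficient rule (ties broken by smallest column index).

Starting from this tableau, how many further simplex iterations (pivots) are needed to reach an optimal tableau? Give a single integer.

pivot: x2 in, x3 out → z = 1607/26
No improving column remains; optimal.

1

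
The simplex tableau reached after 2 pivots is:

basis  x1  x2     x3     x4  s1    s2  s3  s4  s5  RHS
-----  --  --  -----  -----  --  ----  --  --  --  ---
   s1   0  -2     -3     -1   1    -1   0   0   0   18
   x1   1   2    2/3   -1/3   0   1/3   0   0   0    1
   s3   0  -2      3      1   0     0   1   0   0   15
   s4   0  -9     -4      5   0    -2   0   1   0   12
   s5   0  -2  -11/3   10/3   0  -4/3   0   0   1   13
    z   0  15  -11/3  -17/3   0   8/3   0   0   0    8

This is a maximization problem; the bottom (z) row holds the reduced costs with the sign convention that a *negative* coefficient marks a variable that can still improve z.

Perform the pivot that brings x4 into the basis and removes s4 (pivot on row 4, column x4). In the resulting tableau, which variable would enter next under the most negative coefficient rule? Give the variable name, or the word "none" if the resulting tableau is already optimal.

x3

Pivot element 5. New z-row = old z-row − (-17/3)·(row 4/5).
Updated z-row coefficients: x1: 0, x2: 24/5, x3: -41/5, x4: 0, s1: 0, s2: 2/5, s3: 0, s4: 17/15, s5: 0.
The most negative is -41/5 in column x3, so x3 would enter next.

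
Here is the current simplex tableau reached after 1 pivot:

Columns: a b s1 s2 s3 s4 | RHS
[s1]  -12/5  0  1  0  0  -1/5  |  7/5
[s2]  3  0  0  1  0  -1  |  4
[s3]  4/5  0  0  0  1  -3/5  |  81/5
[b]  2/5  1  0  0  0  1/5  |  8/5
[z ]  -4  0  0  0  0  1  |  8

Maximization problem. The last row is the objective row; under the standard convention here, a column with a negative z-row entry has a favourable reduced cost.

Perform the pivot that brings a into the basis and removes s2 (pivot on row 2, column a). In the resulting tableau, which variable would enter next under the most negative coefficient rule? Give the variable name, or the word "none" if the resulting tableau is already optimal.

s4

Pivot element 3. New z-row = old z-row − (-4)·(row 2/3).
Updated z-row coefficients: a: 0, b: 0, s1: 0, s2: 4/3, s3: 0, s4: -1/3.
The most negative is -1/3 in column s4, so s4 would enter next.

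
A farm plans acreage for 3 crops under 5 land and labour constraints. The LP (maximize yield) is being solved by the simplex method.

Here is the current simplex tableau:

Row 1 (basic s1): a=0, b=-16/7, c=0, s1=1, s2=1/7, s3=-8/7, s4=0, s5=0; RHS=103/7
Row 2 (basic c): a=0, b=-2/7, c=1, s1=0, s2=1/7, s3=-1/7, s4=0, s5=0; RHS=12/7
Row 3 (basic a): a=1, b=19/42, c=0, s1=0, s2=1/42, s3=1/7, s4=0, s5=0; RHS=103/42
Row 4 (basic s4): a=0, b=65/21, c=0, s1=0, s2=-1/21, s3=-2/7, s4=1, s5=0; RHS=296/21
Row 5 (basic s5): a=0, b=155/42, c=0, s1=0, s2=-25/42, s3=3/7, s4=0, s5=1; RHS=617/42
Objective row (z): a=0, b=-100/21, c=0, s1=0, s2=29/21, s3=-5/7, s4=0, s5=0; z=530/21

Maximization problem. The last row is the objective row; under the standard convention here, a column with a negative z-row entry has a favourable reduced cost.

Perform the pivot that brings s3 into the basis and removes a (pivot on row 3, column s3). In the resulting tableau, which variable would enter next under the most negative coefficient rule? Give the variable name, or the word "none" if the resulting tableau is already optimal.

Pivot element 1/7. New z-row = old z-row − (-5/7)·(row 3/(1/7)).
Updated z-row coefficients: a: 5, b: -5/2, c: 0, s1: 0, s2: 3/2, s3: 0, s4: 0, s5: 0.
The most negative is -5/2 in column b, so b would enter next.

b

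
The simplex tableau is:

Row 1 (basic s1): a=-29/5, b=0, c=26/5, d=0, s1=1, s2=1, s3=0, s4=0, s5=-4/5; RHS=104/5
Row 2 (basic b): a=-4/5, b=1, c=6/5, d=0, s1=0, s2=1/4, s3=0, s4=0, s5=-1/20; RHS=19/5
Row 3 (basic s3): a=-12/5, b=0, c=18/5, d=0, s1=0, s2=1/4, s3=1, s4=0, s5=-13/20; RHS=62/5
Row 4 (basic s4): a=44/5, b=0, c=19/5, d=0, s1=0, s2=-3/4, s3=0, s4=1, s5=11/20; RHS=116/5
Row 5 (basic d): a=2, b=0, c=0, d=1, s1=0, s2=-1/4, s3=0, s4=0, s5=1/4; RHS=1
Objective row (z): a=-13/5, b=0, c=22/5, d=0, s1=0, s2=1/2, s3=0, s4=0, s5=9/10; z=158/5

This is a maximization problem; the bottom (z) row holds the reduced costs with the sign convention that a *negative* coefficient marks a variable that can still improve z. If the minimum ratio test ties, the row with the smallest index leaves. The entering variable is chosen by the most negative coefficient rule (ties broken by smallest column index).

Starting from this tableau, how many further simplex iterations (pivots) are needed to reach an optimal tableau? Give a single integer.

pivot: a in, d out → z = 329/10
No improving column remains; optimal.

1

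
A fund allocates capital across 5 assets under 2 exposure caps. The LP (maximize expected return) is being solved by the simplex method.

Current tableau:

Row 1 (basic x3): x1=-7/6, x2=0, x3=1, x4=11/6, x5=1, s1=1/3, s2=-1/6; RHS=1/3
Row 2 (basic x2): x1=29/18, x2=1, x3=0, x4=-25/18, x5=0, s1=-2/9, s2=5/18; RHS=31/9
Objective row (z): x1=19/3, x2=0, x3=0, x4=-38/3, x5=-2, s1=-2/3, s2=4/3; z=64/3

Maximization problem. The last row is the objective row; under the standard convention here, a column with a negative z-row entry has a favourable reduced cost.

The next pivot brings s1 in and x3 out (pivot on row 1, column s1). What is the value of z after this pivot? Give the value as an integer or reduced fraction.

Minimum ratio for s1: (1/3)/(1/3) = 1.
z changes by −(z-row coeff of s1)·ratio = −(-2/3)·1 = 2/3.
New z = 64/3 + (2/3) = 22.

22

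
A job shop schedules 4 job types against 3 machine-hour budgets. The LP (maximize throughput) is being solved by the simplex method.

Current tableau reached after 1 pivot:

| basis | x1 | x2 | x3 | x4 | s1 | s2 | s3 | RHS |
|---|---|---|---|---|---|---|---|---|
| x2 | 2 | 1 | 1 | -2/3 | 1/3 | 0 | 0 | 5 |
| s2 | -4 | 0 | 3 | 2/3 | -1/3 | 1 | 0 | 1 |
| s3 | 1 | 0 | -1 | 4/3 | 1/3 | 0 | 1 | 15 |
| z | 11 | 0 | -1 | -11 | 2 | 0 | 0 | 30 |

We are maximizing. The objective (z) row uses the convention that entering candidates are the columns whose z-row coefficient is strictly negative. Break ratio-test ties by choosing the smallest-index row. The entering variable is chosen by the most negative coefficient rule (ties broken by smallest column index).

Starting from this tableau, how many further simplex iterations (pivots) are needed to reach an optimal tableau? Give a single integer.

pivot: x4 in, s2 out → z = 93/2
pivot: x1 in, s3 out → z = 2267/18
No improving column remains; optimal.

2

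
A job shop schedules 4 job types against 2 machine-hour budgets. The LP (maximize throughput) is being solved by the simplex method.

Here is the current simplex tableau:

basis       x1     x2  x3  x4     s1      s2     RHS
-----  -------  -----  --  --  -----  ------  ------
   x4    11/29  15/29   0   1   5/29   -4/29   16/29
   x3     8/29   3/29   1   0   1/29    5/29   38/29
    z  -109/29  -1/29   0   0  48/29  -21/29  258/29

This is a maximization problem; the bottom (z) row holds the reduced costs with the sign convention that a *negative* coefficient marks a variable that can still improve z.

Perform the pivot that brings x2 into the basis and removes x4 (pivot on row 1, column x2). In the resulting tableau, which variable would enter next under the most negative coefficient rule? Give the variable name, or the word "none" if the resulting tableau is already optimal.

x1

Pivot element 15/29. New z-row = old z-row − (-1/29)·(row 1/(15/29)).
Updated z-row coefficients: x1: -56/15, x2: 0, x3: 0, x4: 1/15, s1: 5/3, s2: -11/15.
The most negative is -56/15 in column x1, so x1 would enter next.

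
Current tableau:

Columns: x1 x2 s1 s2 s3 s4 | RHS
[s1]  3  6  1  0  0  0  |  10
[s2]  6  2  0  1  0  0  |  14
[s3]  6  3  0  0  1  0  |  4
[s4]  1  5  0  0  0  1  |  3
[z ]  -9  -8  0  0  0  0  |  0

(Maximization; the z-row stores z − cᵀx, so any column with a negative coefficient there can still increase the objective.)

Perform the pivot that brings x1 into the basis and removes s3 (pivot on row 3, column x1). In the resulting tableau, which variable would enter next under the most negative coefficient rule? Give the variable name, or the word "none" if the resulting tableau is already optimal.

x2

Pivot element 6. New z-row = old z-row − (-9)·(row 3/6).
Updated z-row coefficients: x1: 0, x2: -7/2, s1: 0, s2: 0, s3: 3/2, s4: 0.
The most negative is -7/2 in column x2, so x2 would enter next.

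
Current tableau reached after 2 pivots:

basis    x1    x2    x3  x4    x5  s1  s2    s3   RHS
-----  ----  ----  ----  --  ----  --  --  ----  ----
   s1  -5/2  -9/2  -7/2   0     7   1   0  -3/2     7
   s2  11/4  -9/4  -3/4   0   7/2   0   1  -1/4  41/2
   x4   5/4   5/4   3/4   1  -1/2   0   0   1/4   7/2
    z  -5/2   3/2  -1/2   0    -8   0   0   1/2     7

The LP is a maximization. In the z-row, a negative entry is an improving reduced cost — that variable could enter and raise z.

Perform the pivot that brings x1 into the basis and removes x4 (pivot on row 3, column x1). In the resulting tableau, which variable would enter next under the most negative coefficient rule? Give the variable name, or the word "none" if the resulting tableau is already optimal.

x5

Pivot element 5/4. New z-row = old z-row − (-5/2)·(row 3/(5/4)).
Updated z-row coefficients: x1: 0, x2: 4, x3: 1, x4: 2, x5: -9, s1: 0, s2: 0, s3: 1.
The most negative is -9 in column x5, so x5 would enter next.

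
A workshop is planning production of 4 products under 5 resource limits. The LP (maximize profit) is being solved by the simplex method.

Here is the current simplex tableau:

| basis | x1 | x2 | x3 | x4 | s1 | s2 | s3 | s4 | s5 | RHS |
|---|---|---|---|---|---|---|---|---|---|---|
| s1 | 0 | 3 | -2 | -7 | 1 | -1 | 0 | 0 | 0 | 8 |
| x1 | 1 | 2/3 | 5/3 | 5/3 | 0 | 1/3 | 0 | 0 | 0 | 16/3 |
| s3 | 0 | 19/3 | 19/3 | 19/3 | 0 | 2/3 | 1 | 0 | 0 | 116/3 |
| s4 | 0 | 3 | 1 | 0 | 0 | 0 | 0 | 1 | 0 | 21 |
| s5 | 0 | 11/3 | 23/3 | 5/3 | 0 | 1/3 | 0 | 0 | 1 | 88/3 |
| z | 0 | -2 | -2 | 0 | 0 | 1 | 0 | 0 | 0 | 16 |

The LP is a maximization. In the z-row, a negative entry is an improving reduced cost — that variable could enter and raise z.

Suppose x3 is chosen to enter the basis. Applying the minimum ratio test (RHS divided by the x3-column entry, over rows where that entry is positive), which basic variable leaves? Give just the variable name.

x1

Ratios: row 1 (s1): entry -2 ≤ 0, skip; row 2 (x1): (16/3)/(5/3) = 16/5; row 3 (s3): (116/3)/(19/3) = 116/19; row 4 (s4): 21/1 = 21; row 5 (s5): (88/3)/(23/3) = 88/23.
Minimum ratio 16/5 is in the x1 row, so x1 leaves.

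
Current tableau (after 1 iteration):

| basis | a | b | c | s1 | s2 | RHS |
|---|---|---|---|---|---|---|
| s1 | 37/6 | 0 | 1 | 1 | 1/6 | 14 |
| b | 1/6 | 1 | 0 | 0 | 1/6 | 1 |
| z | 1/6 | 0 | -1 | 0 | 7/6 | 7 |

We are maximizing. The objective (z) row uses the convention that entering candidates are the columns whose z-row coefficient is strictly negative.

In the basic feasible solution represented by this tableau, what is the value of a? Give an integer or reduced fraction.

a is nonbasic (not in the basis column), so its value in the current BFS is 0.

0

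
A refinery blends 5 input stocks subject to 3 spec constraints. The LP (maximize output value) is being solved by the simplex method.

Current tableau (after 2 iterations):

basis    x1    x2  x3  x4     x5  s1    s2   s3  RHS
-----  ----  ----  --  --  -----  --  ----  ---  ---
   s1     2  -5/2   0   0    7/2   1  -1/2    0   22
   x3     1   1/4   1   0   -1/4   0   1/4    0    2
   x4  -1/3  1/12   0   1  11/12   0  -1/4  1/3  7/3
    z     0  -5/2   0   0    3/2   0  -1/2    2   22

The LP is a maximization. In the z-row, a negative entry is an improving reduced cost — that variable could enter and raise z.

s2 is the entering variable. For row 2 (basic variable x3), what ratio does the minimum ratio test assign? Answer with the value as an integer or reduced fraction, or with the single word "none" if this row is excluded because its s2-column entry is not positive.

8

Ratio = RHS / (s2 entry) = 2 / (1/4) = 8.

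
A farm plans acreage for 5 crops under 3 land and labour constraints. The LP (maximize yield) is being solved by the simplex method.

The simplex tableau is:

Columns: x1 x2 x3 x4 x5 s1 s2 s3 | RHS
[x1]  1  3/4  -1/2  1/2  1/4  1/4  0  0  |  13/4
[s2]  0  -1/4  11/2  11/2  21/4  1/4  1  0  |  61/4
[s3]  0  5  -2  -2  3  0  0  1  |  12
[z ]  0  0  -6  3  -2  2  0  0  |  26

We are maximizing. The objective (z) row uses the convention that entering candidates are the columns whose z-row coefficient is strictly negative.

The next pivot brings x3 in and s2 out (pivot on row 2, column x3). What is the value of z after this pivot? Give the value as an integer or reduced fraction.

469/11

Minimum ratio for x3: (61/4)/(11/2) = 61/22.
z changes by −(z-row coeff of x3)·ratio = −(-6)·(61/22) = 183/11.
New z = 26 + (183/11) = 469/11.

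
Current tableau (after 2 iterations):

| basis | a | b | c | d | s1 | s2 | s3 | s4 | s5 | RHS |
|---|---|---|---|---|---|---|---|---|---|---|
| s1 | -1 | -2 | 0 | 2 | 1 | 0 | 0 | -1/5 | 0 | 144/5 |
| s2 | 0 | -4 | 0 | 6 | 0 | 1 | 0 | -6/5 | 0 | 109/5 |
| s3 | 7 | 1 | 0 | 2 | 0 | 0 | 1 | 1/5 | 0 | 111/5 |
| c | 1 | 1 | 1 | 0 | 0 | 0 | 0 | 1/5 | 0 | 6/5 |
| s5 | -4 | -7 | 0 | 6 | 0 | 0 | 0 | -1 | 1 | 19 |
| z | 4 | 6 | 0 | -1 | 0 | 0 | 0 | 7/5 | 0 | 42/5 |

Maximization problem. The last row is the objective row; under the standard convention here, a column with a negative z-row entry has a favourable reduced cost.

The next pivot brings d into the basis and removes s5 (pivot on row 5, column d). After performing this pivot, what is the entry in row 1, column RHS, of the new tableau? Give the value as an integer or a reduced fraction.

337/15

Pivot element is row 5, column d: 6.
Normalize row 5: new (row 5, RHS) = 19/6 = 19/6.
row 1 ← row 1 − 2·(new row 5): 144/5 − 2·(19/6) = 337/15.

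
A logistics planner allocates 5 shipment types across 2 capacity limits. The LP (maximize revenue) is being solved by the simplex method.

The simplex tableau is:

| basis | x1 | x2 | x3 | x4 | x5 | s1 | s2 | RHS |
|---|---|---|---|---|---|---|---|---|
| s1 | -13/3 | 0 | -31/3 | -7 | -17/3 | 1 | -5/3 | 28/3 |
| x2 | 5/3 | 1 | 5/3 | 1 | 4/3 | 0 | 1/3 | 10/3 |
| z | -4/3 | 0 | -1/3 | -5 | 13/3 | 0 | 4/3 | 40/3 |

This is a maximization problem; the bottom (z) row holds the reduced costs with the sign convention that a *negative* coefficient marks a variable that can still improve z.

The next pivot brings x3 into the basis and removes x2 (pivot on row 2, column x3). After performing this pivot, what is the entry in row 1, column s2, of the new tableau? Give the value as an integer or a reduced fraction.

2/5

Pivot element is row 2, column x3: 5/3.
Normalize row 2: new (row 2, s2) = (1/3)/(5/3) = 1/5.
row 1 ← row 1 − (-31/3)·(new row 2): -5/3 − (-31/3)·(1/5) = 2/5.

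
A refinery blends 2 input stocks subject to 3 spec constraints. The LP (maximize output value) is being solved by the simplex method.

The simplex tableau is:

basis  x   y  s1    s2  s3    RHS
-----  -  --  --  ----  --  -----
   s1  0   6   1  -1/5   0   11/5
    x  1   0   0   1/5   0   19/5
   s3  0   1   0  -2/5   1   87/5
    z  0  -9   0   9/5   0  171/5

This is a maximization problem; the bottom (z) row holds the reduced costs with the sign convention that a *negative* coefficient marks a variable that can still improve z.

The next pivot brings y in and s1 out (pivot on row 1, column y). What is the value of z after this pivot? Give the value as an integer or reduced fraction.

75/2

Minimum ratio for y: (11/5)/6 = 11/30.
z changes by −(z-row coeff of y)·ratio = −(-9)·(11/30) = 33/10.
New z = 171/5 + (33/10) = 75/2.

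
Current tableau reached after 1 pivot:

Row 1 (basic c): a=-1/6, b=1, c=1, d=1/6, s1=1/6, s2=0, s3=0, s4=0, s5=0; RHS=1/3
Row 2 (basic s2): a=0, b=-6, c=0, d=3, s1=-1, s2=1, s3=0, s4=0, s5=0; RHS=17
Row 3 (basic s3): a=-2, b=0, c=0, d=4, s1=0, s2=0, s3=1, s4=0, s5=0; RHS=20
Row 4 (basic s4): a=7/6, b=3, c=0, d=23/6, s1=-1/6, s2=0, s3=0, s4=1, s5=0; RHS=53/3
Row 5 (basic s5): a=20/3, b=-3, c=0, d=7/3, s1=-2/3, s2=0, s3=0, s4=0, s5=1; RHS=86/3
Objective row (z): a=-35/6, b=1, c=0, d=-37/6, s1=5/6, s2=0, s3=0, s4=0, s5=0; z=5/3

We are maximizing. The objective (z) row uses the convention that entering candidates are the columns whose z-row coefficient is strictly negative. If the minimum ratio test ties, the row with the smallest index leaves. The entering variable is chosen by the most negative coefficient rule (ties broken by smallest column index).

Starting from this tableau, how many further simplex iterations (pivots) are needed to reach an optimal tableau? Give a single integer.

pivot: d in, c out → z = 14
pivot: a in, s4 out → z = 38
pivot: c in, s5 out → z = 5752/137
No improving column remains; optimal.

3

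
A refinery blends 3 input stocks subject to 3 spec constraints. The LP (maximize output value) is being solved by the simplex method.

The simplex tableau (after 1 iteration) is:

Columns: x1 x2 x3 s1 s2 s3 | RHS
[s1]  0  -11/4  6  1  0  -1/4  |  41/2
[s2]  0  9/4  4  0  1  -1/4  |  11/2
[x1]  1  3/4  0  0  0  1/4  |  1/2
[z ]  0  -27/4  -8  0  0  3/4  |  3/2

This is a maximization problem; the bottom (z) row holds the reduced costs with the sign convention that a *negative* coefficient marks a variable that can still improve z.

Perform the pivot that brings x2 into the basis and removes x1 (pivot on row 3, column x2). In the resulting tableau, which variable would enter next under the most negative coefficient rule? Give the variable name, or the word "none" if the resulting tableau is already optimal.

x3

Pivot element 3/4. New z-row = old z-row − (-27/4)·(row 3/(3/4)).
Updated z-row coefficients: x1: 9, x2: 0, x3: -8, s1: 0, s2: 0, s3: 3.
The most negative is -8 in column x3, so x3 would enter next.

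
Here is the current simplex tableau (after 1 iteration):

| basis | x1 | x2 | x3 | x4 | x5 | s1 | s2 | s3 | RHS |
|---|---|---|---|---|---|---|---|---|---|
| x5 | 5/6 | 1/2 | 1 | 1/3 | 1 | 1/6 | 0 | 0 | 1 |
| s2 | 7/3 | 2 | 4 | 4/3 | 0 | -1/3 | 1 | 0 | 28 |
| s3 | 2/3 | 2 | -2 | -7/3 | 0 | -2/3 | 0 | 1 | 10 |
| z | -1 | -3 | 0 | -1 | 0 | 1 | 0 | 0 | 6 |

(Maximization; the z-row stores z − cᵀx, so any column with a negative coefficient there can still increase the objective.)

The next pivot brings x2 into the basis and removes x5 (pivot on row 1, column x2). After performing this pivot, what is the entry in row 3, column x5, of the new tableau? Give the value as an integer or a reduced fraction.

Pivot element is row 1, column x2: 1/2.
Normalize row 1: new (row 1, x5) = 1/(1/2) = 2.
row 3 ← row 3 − 2·(new row 1): 0 − 2·2 = -4.

-4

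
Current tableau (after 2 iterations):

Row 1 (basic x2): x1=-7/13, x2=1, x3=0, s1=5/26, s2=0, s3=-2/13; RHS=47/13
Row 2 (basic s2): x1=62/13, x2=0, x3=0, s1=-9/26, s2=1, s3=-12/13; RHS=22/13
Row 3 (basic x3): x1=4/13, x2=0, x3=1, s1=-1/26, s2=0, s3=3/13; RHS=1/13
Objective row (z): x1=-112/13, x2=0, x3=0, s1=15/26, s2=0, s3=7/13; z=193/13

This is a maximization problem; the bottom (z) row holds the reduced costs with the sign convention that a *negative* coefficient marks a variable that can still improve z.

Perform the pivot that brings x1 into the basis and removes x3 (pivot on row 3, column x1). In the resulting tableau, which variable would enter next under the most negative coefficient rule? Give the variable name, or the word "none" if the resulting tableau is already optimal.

Pivot element 4/13. New z-row = old z-row − (-112/13)·(row 3/(4/13)).
Updated z-row coefficients: x1: 0, x2: 0, x3: 28, s1: -1/2, s2: 0, s3: 7.
The most negative is -1/2 in column s1, so s1 would enter next.

s1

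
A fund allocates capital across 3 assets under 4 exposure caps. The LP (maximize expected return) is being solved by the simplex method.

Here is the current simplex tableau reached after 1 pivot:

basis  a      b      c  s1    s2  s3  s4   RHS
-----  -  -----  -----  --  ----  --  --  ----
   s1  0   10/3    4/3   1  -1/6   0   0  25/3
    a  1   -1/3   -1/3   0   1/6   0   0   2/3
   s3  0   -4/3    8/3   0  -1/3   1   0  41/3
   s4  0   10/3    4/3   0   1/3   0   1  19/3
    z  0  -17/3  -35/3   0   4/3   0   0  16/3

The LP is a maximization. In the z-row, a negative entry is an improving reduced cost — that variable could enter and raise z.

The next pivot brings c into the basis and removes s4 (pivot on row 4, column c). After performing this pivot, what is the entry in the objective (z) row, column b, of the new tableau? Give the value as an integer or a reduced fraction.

Pivot element is row 4, column c: 4/3.
Normalize row 4: new (row 4, b) = (10/3)/(4/3) = 5/2.
z-row ← z-row − (-35/3)·(new row 4): -17/3 − (-35/3)·(5/2) = 47/2.

47/2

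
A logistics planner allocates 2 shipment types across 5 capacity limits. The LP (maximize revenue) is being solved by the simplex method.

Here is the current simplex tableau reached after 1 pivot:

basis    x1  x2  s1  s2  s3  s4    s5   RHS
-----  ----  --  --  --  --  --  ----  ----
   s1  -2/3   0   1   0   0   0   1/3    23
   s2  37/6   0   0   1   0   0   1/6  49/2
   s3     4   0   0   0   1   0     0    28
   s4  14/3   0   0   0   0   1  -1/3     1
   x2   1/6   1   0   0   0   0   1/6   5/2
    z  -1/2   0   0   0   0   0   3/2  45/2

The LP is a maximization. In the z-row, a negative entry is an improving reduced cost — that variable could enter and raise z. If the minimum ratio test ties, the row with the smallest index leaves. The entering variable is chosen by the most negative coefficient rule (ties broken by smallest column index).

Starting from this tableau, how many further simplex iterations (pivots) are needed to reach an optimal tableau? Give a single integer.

1

pivot: x1 in, s4 out → z = 633/28
No improving column remains; optimal.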